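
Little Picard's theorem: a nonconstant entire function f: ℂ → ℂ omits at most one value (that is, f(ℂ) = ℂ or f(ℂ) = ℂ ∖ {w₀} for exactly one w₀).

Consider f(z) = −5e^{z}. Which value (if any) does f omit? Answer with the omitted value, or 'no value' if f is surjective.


Little Picard bounds the complement of f(ℂ) to at most one point.
e^{z} is never zero on ℂ, so -5·e^{z} takes every value in ℂ ∖ {0}. Adding 0 shifts the range to ℂ ∖ {0}. Thus f omits exactly the value 0.

Omitted value: 0.


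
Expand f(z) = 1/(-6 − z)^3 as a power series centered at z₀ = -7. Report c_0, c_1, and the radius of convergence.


Let w = z − z₀, so z = z₀ + w.
Then -6 − z = -6 − (z₀ + w) = (-6 − z₀) − w = 1 − w.
f(z) = 1/(1 − w)^3 = (1/(1)^3) · (1 − w/(1))^{−3}.
By the binomial series (1−u)^{−3} = Σ_{n≥0} C(n+2, 2) u^n for |u|<1, with u = w/(1):
  c_n = C(n+2, 2) / (1)^(n+3).
  c_0 = 1/(1)^3 = 1.
  c_1 = 3/(1)^4 = 3.
The series is valid for |w/d| < 1, i.e. |z − z₀| < |d|.
Radius of convergence: R = |-6 − z₀| = |1| = 1 (distance from z₀ to the singularity z = -6).

c_0 = 1, c_1 = 3; R = 1.


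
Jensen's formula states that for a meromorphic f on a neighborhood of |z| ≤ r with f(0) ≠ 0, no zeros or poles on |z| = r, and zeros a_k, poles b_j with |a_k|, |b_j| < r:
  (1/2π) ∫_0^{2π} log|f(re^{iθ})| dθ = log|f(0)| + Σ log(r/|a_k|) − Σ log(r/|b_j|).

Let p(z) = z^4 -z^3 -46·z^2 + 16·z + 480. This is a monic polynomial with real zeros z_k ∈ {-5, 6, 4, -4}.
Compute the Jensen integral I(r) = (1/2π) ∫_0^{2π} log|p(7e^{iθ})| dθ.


Zeros: -5, -4, 4, 6; r = 7.
Inside |z| < r: -5, -4, 4, 6. Outside (|z| ≥ r): ∅.
p(0) = 480, so log|p(0)| = log(480) = 6.1738.
Apply Jensen: I(r) = log|p(0)| + Σ_k log(r/|z_k|), summed over zeros inside |z| < r.
  log(r/|z_k|) for z_k = -5: log(7/5) = 0.3365
  log(r/|z_k|) for z_k = 6: log(7/6) = 0.1542
  log(r/|z_k|) for z_k = 4: log(7/4) = 0.5596
  log(r/|z_k|) for z_k = -4: log(7/4) = 0.5596
Sum over inside zeros: 1.6099.
I(r) = log|p(0)| + (inside sum) = 6.1738 + 1.6099 = 7.7836.
Closed form (all zeros inside, monic): I(r) = n·log(r) = 4·log(7) = 7.7836. ✓

I(r) ≈ 7.7836.


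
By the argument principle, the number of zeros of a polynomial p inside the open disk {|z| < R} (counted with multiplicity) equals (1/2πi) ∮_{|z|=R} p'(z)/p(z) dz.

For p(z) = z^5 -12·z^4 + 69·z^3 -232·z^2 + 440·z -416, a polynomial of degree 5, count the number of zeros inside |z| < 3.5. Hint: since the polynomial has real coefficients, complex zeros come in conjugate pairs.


The zeros of p are: 4, (2 + 3i), (2 - 3i), (2 + 2i), (2 - 2i).
Their magnitudes are: 4, 3.606, 3.606, 2.828, 2.828.
Zeros with |z| < R = 3.5: (2 + 2i), (2 - 2i).
Count = 2.
By the argument principle, (1/2πi) ∮_{|z|=R} p'(z)/p(z) dz equals exactly this count.

Number of zeros inside |z| < 3.5: 2.


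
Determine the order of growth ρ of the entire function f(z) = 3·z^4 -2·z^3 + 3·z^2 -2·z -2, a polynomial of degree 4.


|f(z)| ≤ Σ|c_k|·r^k = O(r^4) as r → ∞. Polynomial growth is O(e^{r^ε}) for every ε > 0 (since r^4/e^{r^ε} → 0), so ρ ≤ ε for all ε > 0, i.e. ρ = 0. Every nonconstant polynomial has order 0.
Therefore ρ = 0.

Order ρ = 0.


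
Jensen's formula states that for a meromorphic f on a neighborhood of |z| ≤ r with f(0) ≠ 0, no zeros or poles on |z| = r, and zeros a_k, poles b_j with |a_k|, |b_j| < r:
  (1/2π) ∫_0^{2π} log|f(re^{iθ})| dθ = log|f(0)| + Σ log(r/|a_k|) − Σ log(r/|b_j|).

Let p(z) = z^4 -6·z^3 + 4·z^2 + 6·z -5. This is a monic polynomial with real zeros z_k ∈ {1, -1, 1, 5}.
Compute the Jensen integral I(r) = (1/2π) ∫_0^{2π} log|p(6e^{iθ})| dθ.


Zeros: -1, 1, 1, 5; r = 6.
Inside |z| < r: -1, 1, 1, 5. Outside (|z| ≥ r): ∅.
p(0) = -5, so log|p(0)| = log(5) = 1.6094.
Apply Jensen: I(r) = log|p(0)| + Σ_k log(r/|z_k|), summed over zeros inside |z| < r.
  log(r/|z_k|) for z_k = 1: log(6/1) = 1.7918
  log(r/|z_k|) for z_k = -1: log(6/1) = 1.7918
  log(r/|z_k|) for z_k = 1: log(6/1) = 1.7918
  log(r/|z_k|) for z_k = 5: log(6/5) = 0.1823
Sum over inside zeros: 5.5576.
I(r) = log|p(0)| + (inside sum) = 1.6094 + 5.5576 = 7.1670.
Closed form (all zeros inside, monic): I(r) = n·log(r) = 4·log(6) = 7.1670. ✓

I(r) ≈ 7.1670.


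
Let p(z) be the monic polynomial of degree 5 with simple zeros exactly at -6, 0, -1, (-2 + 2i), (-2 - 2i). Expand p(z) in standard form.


The polynomial is p(z) = ∏_{α ∈ S} (z − α), where S = {-6, 0, -1, (-2 + 2i), (-2 - 2i)}.
Expanding the product yields: p(z) = z^5 + 11·z^4 + 42·z^3 + 80·z^2 + 48·z.
Note conjugate pairs combine to real quadratics: (z − (-2+2i))(z − (-2−2i)) = z² + 4z + 8.
The resulting polynomial has degree 5 and real coefficients as required.

p(z) = z^5 + 11·z^4 + 42·z^3 + 80·z^2 + 48·z.


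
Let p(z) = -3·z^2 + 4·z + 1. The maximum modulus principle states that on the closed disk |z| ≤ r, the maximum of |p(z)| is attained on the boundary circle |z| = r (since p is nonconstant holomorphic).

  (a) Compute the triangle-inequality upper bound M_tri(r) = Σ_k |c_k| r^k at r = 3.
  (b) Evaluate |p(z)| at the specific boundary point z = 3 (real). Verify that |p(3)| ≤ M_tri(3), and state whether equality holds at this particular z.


Coefficients: c_0 = 1, c_1 = 4, c_2 = -3. Radius r = 3.
Part (a). Triangle bound: M_tri(r) = Σ_k |c_k| r^k
  = |1|·3^0 + |4|·3^1 + |-3|·3^2
  = 1 + 12 + 27 = 40.
This bounds M(r) := max_{|z|=r} |p(z)| from above; equality holds iff all terms c_k z^k can be made to align in phase at a single z on |z|=r.
Part (b). At z = 3 (real, on the circle |z| = r):
  p(3) = (1)·3^0 + (4)·3^1 + (-3)·3^2 = -14.
  |p(3)| = 14.
Check: |p(3)| = 14 ≤ 40 = M_tri(3). ✓ Equality does not hold at z = 3 (the coefficients have mixed signs, so the terms do not all align in phase there).

M_tri(3) = 40; |p(3)| = 14; equality at z=3: no.


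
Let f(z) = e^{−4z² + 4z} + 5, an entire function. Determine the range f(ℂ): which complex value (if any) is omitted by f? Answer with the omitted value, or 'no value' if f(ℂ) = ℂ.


Little Picard bounds the complement of f(ℂ) to at most one point.
The exponent g(z) = −4z² + 4z is a nonconstant polynomial, hence surjective onto ℂ. So e^{g(z)} takes every value in {e^w : w ∈ ℂ} = ℂ ∖ {0}. Adding 5 shifts the range to ℂ ∖ {5}. f omits exactly 5.

Omitted value: 5.


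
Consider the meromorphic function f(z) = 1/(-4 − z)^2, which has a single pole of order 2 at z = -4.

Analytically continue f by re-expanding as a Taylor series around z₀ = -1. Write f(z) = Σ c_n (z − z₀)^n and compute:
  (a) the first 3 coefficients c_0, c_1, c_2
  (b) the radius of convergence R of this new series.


Let w = z − z₀, so z = z₀ + w.
Then -4 − z = -4 − (z₀ + w) = (-4 − z₀) − w = -3 − w.
f(z) = 1/(-3 − w)^2 = (1/(-3)^2) · (1 − w/(-3))^{−2}.
By the binomial series (1−u)^{−2} = Σ_{n≥0} C(n+1, 1) u^n for |u|<1, with u = w/(-3):
  c_n = C(n+1, 1) / (-3)^(n+2).
  c_0 = 1/(-3)^2 = 1/9.
  c_1 = 2/(-3)^3 = -2/27.
  c_2 = 3/(-3)^4 = 1/27.
The series is valid for |w/d| < 1, i.e. |z − z₀| < |d|.
Radius of convergence: R = |-4 − z₀| = |-3| = 3 (distance from z₀ to the singularity z = -4).

c_0 = 1/9, c_1 = -2/27, c_2 = 1/27; R = 3.


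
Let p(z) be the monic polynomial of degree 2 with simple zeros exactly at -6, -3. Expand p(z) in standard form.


The polynomial is p(z) = ∏_{α ∈ S} (z − α), where S = {-6, -3}.
Expanding the product yields: p(z) = z^2 + 9·z + 18.
The resulting polynomial has degree 2 and real coefficients as required.

p(z) = z^2 + 9·z + 18.


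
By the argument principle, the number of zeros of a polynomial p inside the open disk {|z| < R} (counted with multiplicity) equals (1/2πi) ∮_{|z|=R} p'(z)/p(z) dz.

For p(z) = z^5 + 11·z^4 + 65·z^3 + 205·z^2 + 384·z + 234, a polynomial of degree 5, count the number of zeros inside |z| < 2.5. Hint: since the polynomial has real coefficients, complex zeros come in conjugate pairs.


The zeros of p are: (-2 + 3i), (-2 - 3i), (-3 + 3i), (-3 - 3i), -1.
Their magnitudes are: 3.606, 3.606, 4.243, 4.243, 1.
Zeros with |z| < R = 2.5: -1.
Count = 1.
By the argument principle, (1/2πi) ∮_{|z|=R} p'(z)/p(z) dz equals exactly this count.

Number of zeros inside |z| < 2.5: 1.


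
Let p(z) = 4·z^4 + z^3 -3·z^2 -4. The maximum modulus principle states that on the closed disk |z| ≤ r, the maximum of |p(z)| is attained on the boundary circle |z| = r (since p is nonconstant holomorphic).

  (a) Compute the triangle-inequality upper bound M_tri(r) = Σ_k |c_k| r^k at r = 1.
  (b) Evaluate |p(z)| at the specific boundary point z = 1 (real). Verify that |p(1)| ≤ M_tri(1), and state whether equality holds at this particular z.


Coefficients: c_0 = -4, c_1 = 0, c_2 = -3, c_3 = 1, c_4 = 4. Radius r = 1.
Part (a). Triangle bound: M_tri(r) = Σ_k |c_k| r^k
  = |-4|·1^0 + |0|·1^1 + |-3|·1^2 + |1|·1^3 + |4|·1^4
  = 4 + 0 + 3 + 1 + 4 = 12.
This bounds M(r) := max_{|z|=r} |p(z)| from above; equality holds iff all terms c_k z^k can be made to align in phase at a single z on |z|=r.
Part (b). At z = 1 (real, on the circle |z| = r):
  p(1) = (-4)·1^0 + (0)·1^1 + (-3)·1^2 + (1)·1^3 + (4)·1^4 = -2.
  |p(1)| = 2.
Check: |p(1)| = 2 ≤ 12 = M_tri(1). ✓ Equality does not hold at z = 1 (the coefficients have mixed signs, so the terms do not all align in phase there).

M_tri(1) = 12; |p(1)| = 2; equality at z=1: no.


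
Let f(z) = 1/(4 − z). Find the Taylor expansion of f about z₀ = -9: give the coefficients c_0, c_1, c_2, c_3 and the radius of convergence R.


Let w = z − z₀, so z = z₀ + w.
Then 4 − z = 4 − (z₀ + w) = (4 − z₀) − w = 13 − w.
f(z) = 1/(13 − w) = (1/(13)) · 1/(1 − w/(13)) = Σ_{n≥0} w^n / (13)^(n+1).
So c_n = 1/(13)^(n+1):
  c_0 = 1/(13)^1 = 1/13.
  c_1 = 1/(13)^2 = 1/169.
  c_2 = 1/(13)^3 = 1/2197.
  c_3 = 1/(13)^4 = 1/28561.
The series is valid for |w/d| < 1, i.e. |z − z₀| < |d|.
Radius of convergence: R = |4 − z₀| = |13| = 13 (distance from z₀ to the singularity z = 4).

c_0 = 1/13, c_1 = 1/169, c_2 = 1/2197, c_3 = 1/28561; R = 13.


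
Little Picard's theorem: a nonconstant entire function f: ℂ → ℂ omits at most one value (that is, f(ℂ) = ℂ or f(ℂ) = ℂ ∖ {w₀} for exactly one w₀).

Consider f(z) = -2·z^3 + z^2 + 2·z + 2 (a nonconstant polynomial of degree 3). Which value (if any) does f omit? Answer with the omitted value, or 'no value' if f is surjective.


Little Picard bounds the complement of f(ℂ) to at most one point.
For every w ∈ ℂ, the equation p(z) − w = 0 is a nonconstant polynomial in z and hence has at least one root by the fundamental theorem of algebra. So p is surjective onto ℂ, omitting no value.

Omitted value: no value.


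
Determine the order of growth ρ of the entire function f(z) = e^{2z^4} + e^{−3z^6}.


Each summand is entire of order 4 and 6 respectively (as in the single-exponential case). The order of a sum is at most the max of the orders, so ρ ≤ 6. For the lower bound: on |z|=r choose arg z so that -3z^6 is real positive; then |e^{-3z^6}| = e^{3r^6} while |e^{2z^4}| ≤ e^{2r^4} = o(e^{3r^6}). So |f| ≥ e^{3r^6}(1 − o(1)) and ρ ≥ 6. Hence ρ = max(4, 6) = 6.
Therefore ρ = 6.

Order ρ = 6.


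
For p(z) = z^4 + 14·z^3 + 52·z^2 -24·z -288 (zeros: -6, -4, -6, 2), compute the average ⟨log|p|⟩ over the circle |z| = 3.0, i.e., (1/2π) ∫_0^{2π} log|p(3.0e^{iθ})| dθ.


Zeros: -6, -6, -4, 2; r = 3.0.
Inside |z| < r: 2. Outside (|z| ≥ r): -6, -6, -4.
p(0) = -288, so log|p(0)| = log(288) = 5.6630.
Apply Jensen: I(r) = log|p(0)| + Σ_k log(r/|z_k|), summed over zeros inside |z| < r.
  log(r/|z_k|) for z_k = 2: log(3.0/2) = 0.4055
  Outside zeros (-6, -6, -4) contribute nothing to the Jensen sum.
Sum over inside zeros: 0.4055.
I(r) = log|p(0)| + (inside sum) = 5.6630 + 0.4055 = 6.0684.
Note: since some zeros are outside |z| ≤ r, the simplified n·log(r) form does NOT apply — only the inside zeros contribute.

I(r) ≈ 6.0684.


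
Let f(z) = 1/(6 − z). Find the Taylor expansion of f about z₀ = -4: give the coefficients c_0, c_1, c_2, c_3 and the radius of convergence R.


Let w = z − z₀, so z = z₀ + w.
Then 6 − z = 6 − (z₀ + w) = (6 − z₀) − w = 10 − w.
f(z) = 1/(10 − w) = (1/(10)) · 1/(1 − w/(10)) = Σ_{n≥0} w^n / (10)^(n+1).
So c_n = 1/(10)^(n+1):
  c_0 = 1/(10)^1 = 1/10.
  c_1 = 1/(10)^2 = 1/100.
  c_2 = 1/(10)^3 = 1/1000.
  c_3 = 1/(10)^4 = 1/10000.
The series is valid for |w/d| < 1, i.e. |z − z₀| < |d|.
Radius of convergence: R = |6 − z₀| = |10| = 10 (distance from z₀ to the singularity z = 6).

c_0 = 1/10, c_1 = 1/100, c_2 = 1/1000, c_3 = 1/10000; R = 10.


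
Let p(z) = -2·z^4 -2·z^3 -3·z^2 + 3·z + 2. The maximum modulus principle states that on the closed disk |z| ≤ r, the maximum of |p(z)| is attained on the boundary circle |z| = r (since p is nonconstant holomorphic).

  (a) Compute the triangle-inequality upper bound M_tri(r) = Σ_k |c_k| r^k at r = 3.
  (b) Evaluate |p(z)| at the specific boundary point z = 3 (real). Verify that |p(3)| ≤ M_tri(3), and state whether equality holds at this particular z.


Coefficients: c_0 = 2, c_1 = 3, c_2 = -3, c_3 = -2, c_4 = -2. Radius r = 3.
Part (a). Triangle bound: M_tri(r) = Σ_k |c_k| r^k
  = |2|·3^0 + |3|·3^1 + |-3|·3^2 + |-2|·3^3 + |-2|·3^4
  = 2 + 9 + 27 + 54 + 162 = 254.
This bounds M(r) := max_{|z|=r} |p(z)| from above; equality holds iff all terms c_k z^k can be made to align in phase at a single z on |z|=r.
Part (b). At z = 3 (real, on the circle |z| = r):
  p(3) = (2)·3^0 + (3)·3^1 + (-3)·3^2 + (-2)·3^3 + (-2)·3^4 = -232.
  |p(3)| = 232.
Check: |p(3)| = 232 ≤ 254 = M_tri(3). ✓ Equality does not hold at z = 3 (the coefficients have mixed signs, so the terms do not all align in phase there).

M_tri(3) = 254; |p(3)| = 232; equality at z=3: no.


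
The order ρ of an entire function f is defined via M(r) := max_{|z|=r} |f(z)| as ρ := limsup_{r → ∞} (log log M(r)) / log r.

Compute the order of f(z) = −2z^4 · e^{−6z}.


M(r) = max_{|z|=r} |-2|·|z|^4·|e^{−6z}| = 2·r^4 · e^{6r^1} (the factors attain their maxima compatibly on |z|=r). Then log M(r) = log 2 + 4·log r + 6r^1, dominated by the last term, so log log M(r) ~ 1·log r. The polynomial factor -2z^4 contributes only a log r term and does not affect the order. ρ = 1.
Therefore ρ = 1.

Order ρ = 1.


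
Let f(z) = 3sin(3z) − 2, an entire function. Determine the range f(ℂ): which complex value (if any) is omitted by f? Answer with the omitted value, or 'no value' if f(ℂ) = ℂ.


Little Picard bounds the complement of f(ℂ) to at most one point.
sin is entire and surjective onto ℂ: for every w ∈ ℂ, sin(ζ) = w has a solution ζ ∈ ℂ (e.g., via the complex inverse arcsin). With ζ = 3z this gives z = ζ/(3). Then 3·sin(3z) takes every value in 3·ℂ = ℂ, and adding -2 is a bijection of ℂ. So f is surjective and omits no value. (Note: only on the real line is sin bounded by [−1, 1].)

Omitted value: no value.


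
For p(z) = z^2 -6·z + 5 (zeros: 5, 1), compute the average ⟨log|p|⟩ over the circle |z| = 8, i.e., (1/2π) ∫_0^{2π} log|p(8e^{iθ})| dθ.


Zeros: 1, 5; r = 8.
Inside |z| < r: 1, 5. Outside (|z| ≥ r): ∅.
p(0) = 5, so log|p(0)| = log(5) = 1.6094.
Apply Jensen: I(r) = log|p(0)| + Σ_k log(r/|z_k|), summed over zeros inside |z| < r.
  log(r/|z_k|) for z_k = 5: log(8/5) = 0.4700
  log(r/|z_k|) for z_k = 1: log(8/1) = 2.0794
Sum over inside zeros: 2.5494.
I(r) = log|p(0)| + (inside sum) = 1.6094 + 2.5494 = 4.1589.
Closed form (all zeros inside, monic): I(r) = n·log(r) = 2·log(8) = 4.1589. ✓

I(r) ≈ 4.1589.


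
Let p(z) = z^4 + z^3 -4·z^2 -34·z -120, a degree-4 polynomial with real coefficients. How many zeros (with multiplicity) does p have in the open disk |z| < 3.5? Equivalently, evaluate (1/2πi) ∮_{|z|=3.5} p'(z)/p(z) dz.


The zeros of p are: -3, (-1 + 3i), (-1 - 3i), 4.
Their magnitudes are: 3, 3.162, 3.162, 4.
Zeros with |z| < R = 3.5: -3, (-1 + 3i), (-1 - 3i).
Count = 3.
By the argument principle, (1/2πi) ∮_{|z|=R} p'(z)/p(z) dz equals exactly this count.

Number of zeros inside |z| < 3.5: 3.


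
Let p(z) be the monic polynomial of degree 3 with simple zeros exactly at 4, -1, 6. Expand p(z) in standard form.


The polynomial is p(z) = ∏_{α ∈ S} (z − α), where S = {4, -1, 6}.
Expanding the product yields: p(z) = z^3 -9·z^2 + 14·z + 24.
The resulting polynomial has degree 3 and real coefficients as required.

p(z) = z^3 -9·z^2 + 14·z + 24.


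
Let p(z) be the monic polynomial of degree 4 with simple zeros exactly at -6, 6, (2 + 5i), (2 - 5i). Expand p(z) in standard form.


The polynomial is p(z) = ∏_{α ∈ S} (z − α), where S = {-6, 6, (2 + 5i), (2 - 5i)}.
Expanding the product yields: p(z) = z^4 -4·z^3 -7·z^2 + 144·z -1044.
Note conjugate pairs combine to real quadratics: (z − (2+5i))(z − (2−5i)) = z² − 4z + 29.
The resulting polynomial has degree 4 and real coefficients as required.

p(z) = z^4 -4·z^3 -7·z^2 + 144·z -1044.


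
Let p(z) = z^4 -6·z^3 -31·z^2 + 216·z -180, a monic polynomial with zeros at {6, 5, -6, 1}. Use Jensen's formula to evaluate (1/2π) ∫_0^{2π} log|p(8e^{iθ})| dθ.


Zeros: -6, 1, 5, 6; r = 8.
Inside |z| < r: -6, 1, 5, 6. Outside (|z| ≥ r): ∅.
p(0) = -180, so log|p(0)| = log(180) = 5.1930.
Apply Jensen: I(r) = log|p(0)| + Σ_k log(r/|z_k|), summed over zeros inside |z| < r.
  log(r/|z_k|) for z_k = 6: log(8/6) = 0.2877
  log(r/|z_k|) for z_k = 5: log(8/5) = 0.4700
  log(r/|z_k|) for z_k = -6: log(8/6) = 0.2877
  log(r/|z_k|) for z_k = 1: log(8/1) = 2.0794
Sum over inside zeros: 3.1248.
I(r) = log|p(0)| + (inside sum) = 5.1930 + 3.1248 = 8.3178.
Closed form (all zeros inside, monic): I(r) = n·log(r) = 4·log(8) = 8.3178. ✓

I(r) ≈ 8.3178.


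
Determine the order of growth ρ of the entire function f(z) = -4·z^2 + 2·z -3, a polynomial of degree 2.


|f(z)| ≤ Σ|c_k|·r^k = O(r^2) as r → ∞. Polynomial growth is O(e^{r^ε}) for every ε > 0 (since r^2/e^{r^ε} → 0), so ρ ≤ ε for all ε > 0, i.e. ρ = 0. Every nonconstant polynomial has order 0.
Therefore ρ = 0.

Order ρ = 0.


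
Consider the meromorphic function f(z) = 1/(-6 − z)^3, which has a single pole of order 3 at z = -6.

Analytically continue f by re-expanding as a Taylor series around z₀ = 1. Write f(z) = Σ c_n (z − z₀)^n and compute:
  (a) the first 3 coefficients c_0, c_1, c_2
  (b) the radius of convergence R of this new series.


Let w = z − z₀, so z = z₀ + w.
Then -6 − z = -6 − (z₀ + w) = (-6 − z₀) − w = -7 − w.
f(z) = 1/(-7 − w)^3 = (1/(-7)^3) · (1 − w/(-7))^{−3}.
By the binomial series (1−u)^{−3} = Σ_{n≥0} C(n+2, 2) u^n for |u|<1, with u = w/(-7):
  c_n = C(n+2, 2) / (-7)^(n+3).
  c_0 = 1/(-7)^3 = -1/343.
  c_1 = 3/(-7)^4 = 3/2401.
  c_2 = 6/(-7)^5 = -6/16807.
The series is valid for |w/d| < 1, i.e. |z − z₀| < |d|.
Radius of convergence: R = |-6 − z₀| = |-7| = 7 (distance from z₀ to the singularity z = -6).

c_0 = -1/343, c_1 = 3/2401, c_2 = -6/16807; R = 7.


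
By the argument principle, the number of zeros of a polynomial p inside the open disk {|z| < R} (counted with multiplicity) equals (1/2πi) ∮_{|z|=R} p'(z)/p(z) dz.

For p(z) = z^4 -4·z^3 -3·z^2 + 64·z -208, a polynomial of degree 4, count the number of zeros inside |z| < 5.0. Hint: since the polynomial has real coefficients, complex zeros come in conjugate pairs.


The zeros of p are: 4, (2 + 3i), (2 - 3i), -4.
Their magnitudes are: 4, 3.606, 3.606, 4.
Zeros with |z| < R = 5.0: 4, (2 + 3i), (2 - 3i), -4.
Count = 4.
By the argument principle, (1/2πi) ∮_{|z|=R} p'(z)/p(z) dz equals exactly this count.

Number of zeros inside |z| < 5.0: 4.


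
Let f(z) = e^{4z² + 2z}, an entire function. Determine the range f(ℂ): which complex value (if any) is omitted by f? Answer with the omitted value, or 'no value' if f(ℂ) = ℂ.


Little Picard bounds the complement of f(ℂ) to at most one point.
The exponent g(z) = 4z² + 2z is a nonconstant polynomial, hence surjective onto ℂ. So e^{g(z)} takes every value in {e^w : w ∈ ℂ} = ℂ ∖ {0}. Adding 0 shifts the range to ℂ ∖ {0}. f omits exactly 0.

Omitted value: 0.


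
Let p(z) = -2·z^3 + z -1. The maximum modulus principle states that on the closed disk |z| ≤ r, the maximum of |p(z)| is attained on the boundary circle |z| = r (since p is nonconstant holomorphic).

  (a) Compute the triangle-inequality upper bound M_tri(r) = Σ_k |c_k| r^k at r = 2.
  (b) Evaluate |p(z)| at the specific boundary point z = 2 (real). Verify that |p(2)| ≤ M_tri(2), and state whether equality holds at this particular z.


Coefficients: c_0 = -1, c_1 = 1, c_2 = 0, c_3 = -2. Radius r = 2.
Part (a). Triangle bound: M_tri(r) = Σ_k |c_k| r^k
  = |-1|·2^0 + |1|·2^1 + |0|·2^2 + |-2|·2^3
  = 1 + 2 + 0 + 16 = 19.
This bounds M(r) := max_{|z|=r} |p(z)| from above; equality holds iff all terms c_k z^k can be made to align in phase at a single z on |z|=r.
Part (b). At z = 2 (real, on the circle |z| = r):
  p(2) = (-1)·2^0 + (1)·2^1 + (0)·2^2 + (-2)·2^3 = -15.
  |p(2)| = 15.
Check: |p(2)| = 15 ≤ 19 = M_tri(2). ✓ Equality does not hold at z = 2 (the coefficients have mixed signs, so the terms do not all align in phase there).

M_tri(2) = 19; |p(2)| = 15; equality at z=2: no.


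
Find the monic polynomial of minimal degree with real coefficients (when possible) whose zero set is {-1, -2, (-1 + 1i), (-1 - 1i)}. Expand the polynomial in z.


The polynomial is p(z) = ∏_{α ∈ S} (z − α), where S = {-1, -2, (-1 + 1i), (-1 - 1i)}.
Expanding the product yields: p(z) = z^4 + 5·z^3 + 10·z^2 + 10·z + 4.
Note conjugate pairs combine to real quadratics: (z − (-1+1i))(z − (-1−1i)) = z² + 2z + 2.
The resulting polynomial has degree 4 and real coefficients as required.

p(z) = z^4 + 5·z^3 + 10·z^2 + 10·z + 4.


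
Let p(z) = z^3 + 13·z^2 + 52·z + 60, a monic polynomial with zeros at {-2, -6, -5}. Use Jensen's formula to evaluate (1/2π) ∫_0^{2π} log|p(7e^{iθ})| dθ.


Zeros: -6, -5, -2; r = 7.
Inside |z| < r: -6, -5, -2. Outside (|z| ≥ r): ∅.
p(0) = 60, so log|p(0)| = log(60) = 4.0943.
Apply Jensen: I(r) = log|p(0)| + Σ_k log(r/|z_k|), summed over zeros inside |z| < r.
  log(r/|z_k|) for z_k = -2: log(7/2) = 1.2528
  log(r/|z_k|) for z_k = -6: log(7/6) = 0.1542
  log(r/|z_k|) for z_k = -5: log(7/5) = 0.3365
Sum over inside zeros: 1.7434.
I(r) = log|p(0)| + (inside sum) = 4.0943 + 1.7434 = 5.8377.
Closed form (all zeros inside, monic): I(r) = n·log(r) = 3·log(7) = 5.8377. ✓

I(r) ≈ 5.8377.


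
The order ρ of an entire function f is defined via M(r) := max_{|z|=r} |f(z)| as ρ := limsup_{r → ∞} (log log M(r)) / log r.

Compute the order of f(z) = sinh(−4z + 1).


sinh(w) is a linear combination of e^{iw} and e^{−iw} (or e^w, e^{−w} in the hyperbolic case), so |sinh(w)| ≤ e^{|w|}. With w = −4z + 1, |w| ≤ 4|z| + 1 = 4r + 1 on |z| = r, giving M(r) ≤ e^{4r + 1}, so ρ ≤ 1. On a suitable ray (z = it for sin/cos; z = t for sinh/cosh, t real → ∞), |sinh(−4z + 1)| grows like e^{4|t|}/2, so ρ ≥ 1. Hence ρ = 1.
Therefore ρ = 1.

Order ρ = 1.


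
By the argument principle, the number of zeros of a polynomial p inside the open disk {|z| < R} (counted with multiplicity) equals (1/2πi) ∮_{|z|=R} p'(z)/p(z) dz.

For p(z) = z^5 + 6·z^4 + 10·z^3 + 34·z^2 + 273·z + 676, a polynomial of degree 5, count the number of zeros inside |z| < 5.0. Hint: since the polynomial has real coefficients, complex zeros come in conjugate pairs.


The zeros of p are: (-3 + 2i), (-3 - 2i), -4, (2 + 3i), (2 - 3i).
Their magnitudes are: 3.606, 3.606, 4, 3.606, 3.606.
Zeros with |z| < R = 5.0: (-3 + 2i), (-3 - 2i), -4, (2 + 3i), (2 - 3i).
Count = 5.
By the argument principle, (1/2πi) ∮_{|z|=R} p'(z)/p(z) dz equals exactly this count.

Number of zeros inside |z| < 5.0: 5.


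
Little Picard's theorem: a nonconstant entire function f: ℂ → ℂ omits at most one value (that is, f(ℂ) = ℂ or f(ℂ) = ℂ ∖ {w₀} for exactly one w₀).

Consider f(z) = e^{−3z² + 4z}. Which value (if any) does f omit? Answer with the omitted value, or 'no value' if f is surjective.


Little Picard bounds the complement of f(ℂ) to at most one point.
The exponent g(z) = −3z² + 4z is a nonconstant polynomial, hence surjective onto ℂ. So e^{g(z)} takes every value in {e^w : w ∈ ℂ} = ℂ ∖ {0}. Adding 0 shifts the range to ℂ ∖ {0}. f omits exactly 0.

Omitted value: 0.


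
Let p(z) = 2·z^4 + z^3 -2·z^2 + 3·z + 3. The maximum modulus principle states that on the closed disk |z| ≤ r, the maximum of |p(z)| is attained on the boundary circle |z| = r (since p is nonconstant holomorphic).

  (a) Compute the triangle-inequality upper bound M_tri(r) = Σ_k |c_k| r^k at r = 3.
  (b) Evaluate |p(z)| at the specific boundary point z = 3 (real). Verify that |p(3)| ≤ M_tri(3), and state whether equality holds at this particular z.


Coefficients: c_0 = 3, c_1 = 3, c_2 = -2, c_3 = 1, c_4 = 2. Radius r = 3.
Part (a). Triangle bound: M_tri(r) = Σ_k |c_k| r^k
  = |3|·3^0 + |3|·3^1 + |-2|·3^2 + |1|·3^3 + |2|·3^4
  = 3 + 9 + 18 + 27 + 162 = 219.
This bounds M(r) := max_{|z|=r} |p(z)| from above; equality holds iff all terms c_k z^k can be made to align in phase at a single z on |z|=r.
Part (b). At z = 3 (real, on the circle |z| = r):
  p(3) = (3)·3^0 + (3)·3^1 + (-2)·3^2 + (1)·3^3 + (2)·3^4 = 183.
  |p(3)| = 183.
Check: |p(3)| = 183 ≤ 219 = M_tri(3). ✓ Equality does not hold at z = 3 (the coefficients have mixed signs, so the terms do not all align in phase there).

M_tri(3) = 219; |p(3)| = 183; equality at z=3: no.


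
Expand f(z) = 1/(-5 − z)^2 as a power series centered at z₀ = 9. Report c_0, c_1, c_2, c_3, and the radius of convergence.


Let w = z − z₀, so z = z₀ + w.
Then -5 − z = -5 − (z₀ + w) = (-5 − z₀) − w = -14 − w.
f(z) = 1/(-14 − w)^2 = (1/(-14)^2) · (1 − w/(-14))^{−2}.
By the binomial series (1−u)^{−2} = Σ_{n≥0} C(n+1, 1) u^n for |u|<1, with u = w/(-14):
  c_n = C(n+1, 1) / (-14)^(n+2).
  c_0 = 1/(-14)^2 = 1/196.
  c_1 = 2/(-14)^3 = -1/1372.
  c_2 = 3/(-14)^4 = 3/38416.
  c_3 = 4/(-14)^5 = -1/134456.
The series is valid for |w/d| < 1, i.e. |z − z₀| < |d|.
Radius of convergence: R = |-5 − z₀| = |-14| = 14 (distance from z₀ to the singularity z = -5).

c_0 = 1/196, c_1 = -1/1372, c_2 = 3/38416, c_3 = -1/134456; R = 14.


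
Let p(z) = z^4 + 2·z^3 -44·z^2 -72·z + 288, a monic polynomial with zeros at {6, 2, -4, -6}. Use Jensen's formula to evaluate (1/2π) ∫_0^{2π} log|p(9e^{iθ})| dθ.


Zeros: -6, -4, 2, 6; r = 9.
Inside |z| < r: -6, -4, 2, 6. Outside (|z| ≥ r): ∅.
p(0) = 288, so log|p(0)| = log(288) = 5.6630.
Apply Jensen: I(r) = log|p(0)| + Σ_k log(r/|z_k|), summed over zeros inside |z| < r.
  log(r/|z_k|) for z_k = 6: log(9/6) = 0.4055
  log(r/|z_k|) for z_k = 2: log(9/2) = 1.5041
  log(r/|z_k|) for z_k = -4: log(9/4) = 0.8109
  log(r/|z_k|) for z_k = -6: log(9/6) = 0.4055
Sum over inside zeros: 3.1259.
I(r) = log|p(0)| + (inside sum) = 5.6630 + 3.1259 = 8.7889.
Closed form (all zeros inside, monic): I(r) = n·log(r) = 4·log(9) = 8.7889. ✓

I(r) ≈ 8.7889.


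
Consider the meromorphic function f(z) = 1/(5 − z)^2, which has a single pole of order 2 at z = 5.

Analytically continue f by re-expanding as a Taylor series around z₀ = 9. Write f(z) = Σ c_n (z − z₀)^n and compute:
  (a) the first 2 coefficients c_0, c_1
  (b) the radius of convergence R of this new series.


Let w = z − z₀, so z = z₀ + w.
Then 5 − z = 5 − (z₀ + w) = (5 − z₀) − w = -4 − w.
f(z) = 1/(-4 − w)^2 = (1/(-4)^2) · (1 − w/(-4))^{−2}.
By the binomial series (1−u)^{−2} = Σ_{n≥0} C(n+1, 1) u^n for |u|<1, with u = w/(-4):
  c_n = C(n+1, 1) / (-4)^(n+2).
  c_0 = 1/(-4)^2 = 1/16.
  c_1 = 2/(-4)^3 = -1/32.
The series is valid for |w/d| < 1, i.e. |z − z₀| < |d|.
Radius of convergence: R = |5 − z₀| = |-4| = 4 (distance from z₀ to the singularity z = 5).

c_0 = 1/16, c_1 = -1/32; R = 4.


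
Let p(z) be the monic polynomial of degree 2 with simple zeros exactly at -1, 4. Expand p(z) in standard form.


The polynomial is p(z) = ∏_{α ∈ S} (z − α), where S = {-1, 4}.
Expanding the product yields: p(z) = z^2 -3·z -4.
The resulting polynomial has degree 2 and real coefficients as required.

p(z) = z^2 -3·z -4.


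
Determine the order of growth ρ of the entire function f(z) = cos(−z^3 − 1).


Write cos(w) = (e^{iw} ± e^{−iw})/(2 or 2i), so |cos(w)| ≤ e^{|w|}. With w = −z^3 − 1, |w| ≤ 1r^3 + 1 on |z|=r, giving M(r) ≤ e^{1r^3 + 1} and ρ ≤ 3. For the lower bound, choose z on |z|=r with -1z^3 purely imaginary of modulus 1r^3; then |cos(−z^3 − 1)| grows like e^{1r^3}/2, so ρ ≥ 3. Hence ρ = 3.
Therefore ρ = 3.

Order ρ = 3.


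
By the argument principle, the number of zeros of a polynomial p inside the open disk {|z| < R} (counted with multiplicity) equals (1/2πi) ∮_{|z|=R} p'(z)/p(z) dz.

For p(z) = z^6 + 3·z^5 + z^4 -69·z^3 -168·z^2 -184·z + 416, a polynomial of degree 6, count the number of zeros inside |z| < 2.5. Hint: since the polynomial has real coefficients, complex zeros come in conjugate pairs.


The zeros of p are: 4, 1, (-2 + 3i), (-2 - 3i), (-2 + 2i), (-2 - 2i).
Their magnitudes are: 4, 1, 3.606, 3.606, 2.828, 2.828.
Zeros with |z| < R = 2.5: 1.
Count = 1.
By the argument principle, (1/2πi) ∮_{|z|=R} p'(z)/p(z) dz equals exactly this count.

Number of zeros inside |z| < 2.5: 1.


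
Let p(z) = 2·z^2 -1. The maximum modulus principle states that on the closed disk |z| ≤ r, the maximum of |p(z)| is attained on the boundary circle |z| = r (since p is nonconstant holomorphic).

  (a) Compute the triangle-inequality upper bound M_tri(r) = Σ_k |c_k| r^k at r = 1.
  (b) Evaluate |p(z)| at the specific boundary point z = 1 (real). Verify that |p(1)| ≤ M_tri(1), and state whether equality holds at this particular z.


Coefficients: c_0 = -1, c_1 = 0, c_2 = 2. Radius r = 1.
Part (a). Triangle bound: M_tri(r) = Σ_k |c_k| r^k
  = |-1|·1^0 + |0|·1^1 + |2|·1^2
  = 1 + 0 + 2 = 3.
This bounds M(r) := max_{|z|=r} |p(z)| from above; equality holds iff all terms c_k z^k can be made to align in phase at a single z on |z|=r.
Part (b). At z = 1 (real, on the circle |z| = r):
  p(1) = (-1)·1^0 + (0)·1^1 + (2)·1^2 = 1.
  |p(1)| = 1.
Check: |p(1)| = 1 ≤ 3 = M_tri(1). ✓ Equality does not hold at z = 1 (the coefficients have mixed signs, so the terms do not all align in phase there).

M_tri(1) = 3; |p(1)| = 1; equality at z=1: no.


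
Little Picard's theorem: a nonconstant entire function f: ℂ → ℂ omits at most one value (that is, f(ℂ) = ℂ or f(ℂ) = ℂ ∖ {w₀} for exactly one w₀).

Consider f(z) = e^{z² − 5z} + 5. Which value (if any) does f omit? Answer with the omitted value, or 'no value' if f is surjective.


Little Picard bounds the complement of f(ℂ) to at most one point.
The exponent g(z) = z² − 5z is a nonconstant polynomial, hence surjective onto ℂ. So e^{g(z)} takes every value in {e^w : w ∈ ℂ} = ℂ ∖ {0}. Adding 5 shifts the range to ℂ ∖ {5}. f omits exactly 5.

Omitted value: 5.


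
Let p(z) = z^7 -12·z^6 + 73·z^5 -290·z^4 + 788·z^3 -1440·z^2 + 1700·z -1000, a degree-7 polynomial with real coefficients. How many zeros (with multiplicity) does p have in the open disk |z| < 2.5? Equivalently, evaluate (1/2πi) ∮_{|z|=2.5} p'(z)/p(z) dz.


The zeros of p are: (1 + 2i), (1 - 2i), 2, (3 + 1i), (3 - 1i), (1 + 3i), (1 - 3i).
Their magnitudes are: 2.236, 2.236, 2, 3.162, 3.162, 3.162, 3.162.
Zeros with |z| < R = 2.5: (1 + 2i), (1 - 2i), 2.
Count = 3.
By the argument principle, (1/2πi) ∮_{|z|=R} p'(z)/p(z) dz equals exactly this count.

Number of zeros inside |z| < 2.5: 3.


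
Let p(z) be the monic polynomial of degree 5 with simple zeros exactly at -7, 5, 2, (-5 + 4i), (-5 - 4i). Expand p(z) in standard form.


The polynomial is p(z) = ∏_{α ∈ S} (z − α), where S = {-7, 5, 2, (-5 + 4i), (-5 - 4i)}.
Expanding the product yields: p(z) = z^5 + 10·z^4 + 2·z^3 -320·z^2 -899·z + 2870.
Note conjugate pairs combine to real quadratics: (z − (-5+4i))(z − (-5−4i)) = z² + 10z + 41.
The resulting polynomial has degree 5 and real coefficients as required.

p(z) = z^5 + 10·z^4 + 2·z^3 -320·z^2 -899·z + 2870.


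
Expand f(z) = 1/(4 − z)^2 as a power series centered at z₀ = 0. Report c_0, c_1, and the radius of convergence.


Let w = z − z₀, so z = z₀ + w.
Then 4 − z = 4 − (z₀ + w) = (4 − z₀) − w = 4 − w.
f(z) = 1/(4 − w)^2 = (1/(4)^2) · (1 − w/(4))^{−2}.
By the binomial series (1−u)^{−2} = Σ_{n≥0} C(n+1, 1) u^n for |u|<1, with u = w/(4):
  c_n = C(n+1, 1) / (4)^(n+2).
  c_0 = 1/(4)^2 = 1/16.
  c_1 = 2/(4)^3 = 1/32.
The series is valid for |w/d| < 1, i.e. |z − z₀| < |d|.
Radius of convergence: R = |4 − z₀| = |4| = 4 (distance from z₀ to the singularity z = 4).

c_0 = 1/16, c_1 = 1/32; R = 4.


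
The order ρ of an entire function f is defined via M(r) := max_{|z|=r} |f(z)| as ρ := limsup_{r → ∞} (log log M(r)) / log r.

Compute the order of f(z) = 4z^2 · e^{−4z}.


M(r) = max_{|z|=r} |4|·|z|^2·|e^{−4z}| = 4·r^2 · e^{4r^1} (the factors attain their maxima compatibly on |z|=r). Then log M(r) = log 4 + 2·log r + 4r^1, dominated by the last term, so log log M(r) ~ 1·log r. The polynomial factor 4z^2 contributes only a log r term and does not affect the order. ρ = 1.
Therefore ρ = 1.

Order ρ = 1.


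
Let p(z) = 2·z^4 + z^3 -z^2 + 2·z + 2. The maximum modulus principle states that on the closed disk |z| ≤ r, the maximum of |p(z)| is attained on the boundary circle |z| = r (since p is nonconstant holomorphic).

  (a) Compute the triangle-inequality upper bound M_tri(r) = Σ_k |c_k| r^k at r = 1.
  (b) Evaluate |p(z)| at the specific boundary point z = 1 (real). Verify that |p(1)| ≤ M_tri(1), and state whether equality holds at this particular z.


Coefficients: c_0 = 2, c_1 = 2, c_2 = -1, c_3 = 1, c_4 = 2. Radius r = 1.
Part (a). Triangle bound: M_tri(r) = Σ_k |c_k| r^k
  = |2|·1^0 + |2|·1^1 + |-1|·1^2 + |1|·1^3 + |2|·1^4
  = 2 + 2 + 1 + 1 + 2 = 8.
This bounds M(r) := max_{|z|=r} |p(z)| from above; equality holds iff all terms c_k z^k can be made to align in phase at a single z on |z|=r.
Part (b). At z = 1 (real, on the circle |z| = r):
  p(1) = (2)·1^0 + (2)·1^1 + (-1)·1^2 + (1)·1^3 + (2)·1^4 = 6.
  |p(1)| = 6.
Check: |p(1)| = 6 ≤ 8 = M_tri(1). ✓ Equality does not hold at z = 1 (the coefficients have mixed signs, so the terms do not all align in phase there).

M_tri(1) = 8; |p(1)| = 6; equality at z=1: no.


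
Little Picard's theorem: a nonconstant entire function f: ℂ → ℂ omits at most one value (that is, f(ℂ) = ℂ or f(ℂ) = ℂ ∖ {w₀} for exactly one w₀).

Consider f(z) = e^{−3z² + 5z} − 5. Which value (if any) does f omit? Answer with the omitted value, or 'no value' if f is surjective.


Little Picard bounds the complement of f(ℂ) to at most one point.
The exponent g(z) = −3z² + 5z is a nonconstant polynomial, hence surjective onto ℂ. So e^{g(z)} takes every value in {e^w : w ∈ ℂ} = ℂ ∖ {0}. Adding -5 shifts the range to ℂ ∖ {-5}. f omits exactly -5.

Omitted value: -5.


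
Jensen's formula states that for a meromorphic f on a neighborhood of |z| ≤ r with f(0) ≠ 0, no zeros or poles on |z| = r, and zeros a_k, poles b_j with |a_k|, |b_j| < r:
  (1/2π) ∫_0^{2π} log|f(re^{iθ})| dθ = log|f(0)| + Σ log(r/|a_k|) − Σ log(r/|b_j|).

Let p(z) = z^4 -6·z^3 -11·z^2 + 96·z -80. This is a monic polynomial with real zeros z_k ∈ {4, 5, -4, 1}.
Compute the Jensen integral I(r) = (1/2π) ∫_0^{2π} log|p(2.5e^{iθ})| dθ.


Zeros: -4, 1, 4, 5; r = 2.5.
Inside |z| < r: 1. Outside (|z| ≥ r): -4, 4, 5.
p(0) = -80, so log|p(0)| = log(80) = 4.3820.
Apply Jensen: I(r) = log|p(0)| + Σ_k log(r/|z_k|), summed over zeros inside |z| < r.
  log(r/|z_k|) for z_k = 1: log(2.5/1) = 0.9163
  Outside zeros (-4, 4, 5) contribute nothing to the Jensen sum.
Sum over inside zeros: 0.9163.
I(r) = log|p(0)| + (inside sum) = 4.3820 + 0.9163 = 5.2983.
Note: since some zeros are outside |z| ≤ r, the simplified n·log(r) form does NOT apply — only the inside zeros contribute.

I(r) ≈ 5.2983.


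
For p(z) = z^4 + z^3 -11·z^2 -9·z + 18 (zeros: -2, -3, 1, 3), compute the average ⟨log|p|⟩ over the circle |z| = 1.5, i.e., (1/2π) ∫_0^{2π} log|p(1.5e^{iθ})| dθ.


Zeros: -3, -2, 1, 3; r = 1.5.
Inside |z| < r: 1. Outside (|z| ≥ r): -3, -2, 3.
p(0) = 18, so log|p(0)| = log(18) = 2.8904.
Apply Jensen: I(r) = log|p(0)| + Σ_k log(r/|z_k|), summed over zeros inside |z| < r.
  log(r/|z_k|) for z_k = 1: log(1.5/1) = 0.4055
  Outside zeros (-3, -2, 3) contribute nothing to the Jensen sum.
Sum over inside zeros: 0.4055.
I(r) = log|p(0)| + (inside sum) = 2.8904 + 0.4055 = 3.2958.
Note: since some zeros are outside |z| ≤ r, the simplified n·log(r) form does NOT apply — only the inside zeros contribute.

I(r) ≈ 3.2958.


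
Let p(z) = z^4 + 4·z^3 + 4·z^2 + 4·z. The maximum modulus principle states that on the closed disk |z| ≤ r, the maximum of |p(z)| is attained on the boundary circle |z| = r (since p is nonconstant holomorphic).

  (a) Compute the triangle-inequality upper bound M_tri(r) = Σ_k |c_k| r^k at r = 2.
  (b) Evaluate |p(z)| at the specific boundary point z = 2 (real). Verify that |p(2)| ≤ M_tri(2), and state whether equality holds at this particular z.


Coefficients: c_0 = 0, c_1 = 4, c_2 = 4, c_3 = 4, c_4 = 1. Radius r = 2.
Part (a). Triangle bound: M_tri(r) = Σ_k |c_k| r^k
  = |0|·2^0 + |4|·2^1 + |4|·2^2 + |4|·2^3 + |1|·2^4
  = 0 + 8 + 16 + 32 + 16 = 72.
This bounds M(r) := max_{|z|=r} |p(z)| from above; equality holds iff all terms c_k z^k can be made to align in phase at a single z on |z|=r.
Part (b). At z = 2 (real, on the circle |z| = r):
  p(2) = (0)·2^0 + (4)·2^1 + (4)·2^2 + (4)·2^3 + (1)·2^4 = 72.
  |p(2)| = 72.
Since all nonzero coefficients share the same sign, |p(2)| = 72 = M_tri(2); the triangle bound is attained at z = 2, so in fact M(r) = 72.

M_tri(2) = 72; |p(2)| = 72; equality at z=2: yes.


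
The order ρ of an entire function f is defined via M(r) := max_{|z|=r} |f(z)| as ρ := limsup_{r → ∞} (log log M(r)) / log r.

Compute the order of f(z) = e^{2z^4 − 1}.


|e^{2z^4 − 1}| = e^{Re(2·z^4) + -1} ≤ e^{2|z|^4 + -1} = e^{2r^4 + -1} on |z| = r, so ρ ≤ 4. Choosing z on |z|=r so that 2·z^4 is real positive (always possible by picking arg z appropriately) gives |f(z)| = e^{2r^4 + -1}, matching the bound. The additive constant -1 does not affect log log M(r) ~ 4·log r. Hence ρ = 4.
Therefore ρ = 4.

Order ρ = 4.


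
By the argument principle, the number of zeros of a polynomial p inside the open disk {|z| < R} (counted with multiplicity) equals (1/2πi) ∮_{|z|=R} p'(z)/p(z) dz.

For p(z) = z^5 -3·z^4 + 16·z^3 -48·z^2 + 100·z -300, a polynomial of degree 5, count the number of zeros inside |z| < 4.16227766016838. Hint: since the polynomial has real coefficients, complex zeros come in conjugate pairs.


The zeros of p are: (-1 + 3i), (-1 - 3i), (1 + 3i), (1 - 3i), 3.
Their magnitudes are: 3.162, 3.162, 3.162, 3.162, 3.
Zeros with |z| < R = 4.16227766016838: (-1 + 3i), (-1 - 3i), (1 + 3i), (1 - 3i), 3.
Count = 5.
By the argument principle, (1/2πi) ∮_{|z|=R} p'(z)/p(z) dz equals exactly this count.

Number of zeros inside |z| < 4.16227766016838: 5.


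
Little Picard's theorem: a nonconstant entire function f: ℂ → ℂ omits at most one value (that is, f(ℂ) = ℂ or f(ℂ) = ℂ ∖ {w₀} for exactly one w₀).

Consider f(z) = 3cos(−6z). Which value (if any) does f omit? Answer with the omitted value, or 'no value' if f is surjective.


Little Picard bounds the complement of f(ℂ) to at most one point.
cos is entire and surjective onto ℂ: for every w ∈ ℂ, cos(ζ) = w has a solution ζ ∈ ℂ (e.g., via the complex inverse arccos). With ζ = −6z this gives z = ζ/(-6). Then 3·cos(−6z) takes every value in 3·ℂ = ℂ, and adding 0 is a bijection of ℂ. So f is surjective and omits no value. (Note: only on the real line is cos bounded by [−1, 1].)

Omitted value: no value.
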